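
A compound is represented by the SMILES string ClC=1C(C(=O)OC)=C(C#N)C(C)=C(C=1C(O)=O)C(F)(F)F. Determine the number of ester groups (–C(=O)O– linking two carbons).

The ester motif appears at heavy-atom position 4 in the SMILES.
Other groups present: 1 carboxylic acid, 1 nitrile.
Ester count: 1.

1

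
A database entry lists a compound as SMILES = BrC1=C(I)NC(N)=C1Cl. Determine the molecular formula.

Walk through each heavy atom and fill implicit hydrogens from standard valence (C 4, N 3, O 2, S 2, halogen 1):
  atom 1: Br (halogen, monovalent) → 0 H
  atom 2: C, bond orders sum to 4 (valence 4) → 0 H
  atom 3: C, bond orders sum to 4 (valence 4) → 0 H
  atom 4: I (halogen, monovalent) → 0 H
  atom 5: N, bond orders sum to 2 (valence 3) → 1 H
  atom 6: C, bond orders sum to 4 (valence 4) → 0 H
  atom 7: N, bond orders sum to 1 (valence 3) → 2 H
  atom 8: C, bond orders sum to 4 (valence 4) → 0 H
  atom 9: Cl (halogen, monovalent) → 0 H
Totals → C:4, H:3, Br:1, Cl:1, I:1, N:2.
In Hill order: C4H3BrClIN2.

C4H3BrClIN2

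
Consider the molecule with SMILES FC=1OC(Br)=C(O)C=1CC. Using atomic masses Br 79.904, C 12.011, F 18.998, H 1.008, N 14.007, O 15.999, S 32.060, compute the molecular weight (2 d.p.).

209.01 g/mol

First, the molecular formula is C6H6BrFO2 (counting implicit H from valence).
  Br: 1 × 79.904 = 79.904
  C: 6 × 12.011 = 72.066
  F: 1 × 18.998 = 18.998
  H: 6 × 1.008 = 6.048
  O: 2 × 15.999 = 31.998
Sum: 1×79.904 + 6×12.011 + 1×18.998 + 6×1.008 + 2×15.999 = 209.014 → 209.01 g/mol.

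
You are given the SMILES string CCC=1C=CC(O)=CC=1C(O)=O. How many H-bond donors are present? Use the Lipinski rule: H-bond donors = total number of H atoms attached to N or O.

2

Donors: find every N or O and count the H atoms it carries.
  atom 7 (O): bond orders sum to 1 → 1 H
  atom 11 (O): bond orders sum to 1 → 1 H
  atom 12 (O): bond orders sum to 2 → 0 H
Lipinski HBD = 2.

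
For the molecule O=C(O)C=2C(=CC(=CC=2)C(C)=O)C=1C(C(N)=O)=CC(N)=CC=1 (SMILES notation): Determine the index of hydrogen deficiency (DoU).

Degree of unsaturation = (number of rings) + (number of π bonds).
Ring closures in the SMILES: 2.
π bonds: 9 double bonds (each 1 DoU) → 9 DoU from unsaturation.
Total DoU = 2 + 9 = 11.

11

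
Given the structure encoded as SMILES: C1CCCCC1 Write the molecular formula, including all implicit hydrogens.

C6H12

Walk through each heavy atom and fill implicit hydrogens from standard valence (C 4, N 3, O 2, S 2, halogen 1):
  atom 1: C, bond orders sum to 2 (valence 4) → 2 H
  atom 2: C, bond orders sum to 2 (valence 4) → 2 H
  atom 3: C, bond orders sum to 2 (valence 4) → 2 H
  atom 4: C, bond orders sum to 2 (valence 4) → 2 H
  atom 5: C, bond orders sum to 2 (valence 4) → 2 H
  atom 6: C, bond orders sum to 2 (valence 4) → 2 H
Totals → C:6, H:12.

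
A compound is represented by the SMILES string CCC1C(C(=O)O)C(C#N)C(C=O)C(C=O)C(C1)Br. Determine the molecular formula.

C13H16BrNO4

Walk through each heavy atom and fill implicit hydrogens from standard valence (C 4, N 3, O 2, S 2, halogen 1):
  atom 1: C, bond orders sum to 1 (valence 4) → 3 H
  atom 2: C, bond orders sum to 2 (valence 4) → 2 H
  atom 3: C, bond orders sum to 3 (valence 4) → 1 H
  atom 4: C, bond orders sum to 3 (valence 4) → 1 H
  atom 5: C, bond orders sum to 4 (valence 4) → 0 H
  atom 6: O, bond orders sum to 2 (valence 2) → 0 H
  atom 7: O, bond orders sum to 1 (valence 2) → 1 H
  atom 8: C, bond orders sum to 3 (valence 4) → 1 H
  atom 9: C, bond orders sum to 4 (valence 4) → 0 H
  atom 10: N, bond orders sum to 3 (valence 3) → 0 H
  atom 11: C, bond orders sum to 3 (valence 4) → 1 H
  atom 12: C, bond orders sum to 3 (valence 4) → 1 H
  atom 13: O, bond orders sum to 2 (valence 2) → 0 H
  atom 14: C, bond orders sum to 3 (valence 4) → 1 H
  atom 15: C, bond orders sum to 3 (valence 4) → 1 H
  atom 16: O, bond orders sum to 2 (valence 2) → 0 H
  atom 17: C, bond orders sum to 3 (valence 4) → 1 H
  atom 18: C, bond orders sum to 2 (valence 4) → 2 H
  atom 19: Br (halogen, monovalent) → 0 H
Totals → C:13, H:16, Br:1, N:1, O:4.
In Hill order: C13H16BrNO4.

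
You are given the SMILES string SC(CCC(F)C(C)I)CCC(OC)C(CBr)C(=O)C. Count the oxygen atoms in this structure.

2

Scan the SMILES for O atoms (remember two-letter symbols like Cl and Br are single atoms).
Oxygen count: 2.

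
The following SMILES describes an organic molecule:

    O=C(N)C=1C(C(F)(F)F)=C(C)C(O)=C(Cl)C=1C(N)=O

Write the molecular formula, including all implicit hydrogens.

Walk through each heavy atom and fill implicit hydrogens from standard valence (C 4, N 3, O 2, S 2, halogen 1):
  atom 1: O, bond orders sum to 2 (valence 2) → 0 H
  atom 2: C, bond orders sum to 4 (valence 4) → 0 H
  atom 3: N, bond orders sum to 1 (valence 3) → 2 H
  atom 4: C, bond orders sum to 4 (valence 4) → 0 H
  atom 5: C, bond orders sum to 4 (valence 4) → 0 H
  atom 6: C, bond orders sum to 4 (valence 4) → 0 H
  atom 7: F (halogen, monovalent) → 0 H
  atom 8: F (halogen, monovalent) → 0 H
  atom 9: F (halogen, monovalent) → 0 H
  atom 10: C, bond orders sum to 4 (valence 4) → 0 H
  atom 11: C, bond orders sum to 1 (valence 4) → 3 H
  atom 12: C, bond orders sum to 4 (valence 4) → 0 H
  atom 13: O, bond orders sum to 1 (valence 2) → 1 H
  atom 14: C, bond orders sum to 4 (valence 4) → 0 H
  atom 15: Cl (halogen, monovalent) → 0 H
  atom 16: C, bond orders sum to 4 (valence 4) → 0 H
  atom 17: C, bond orders sum to 4 (valence 4) → 0 H
  atom 18: N, bond orders sum to 1 (valence 3) → 2 H
  atom 19: O, bond orders sum to 2 (valence 2) → 0 H
Totals → C:10, H:8, Cl:1, F:3, N:2, O:3.

C10H8ClF3N2O3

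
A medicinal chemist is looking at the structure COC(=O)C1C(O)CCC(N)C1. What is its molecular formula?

C8H15NO3

Walk through each heavy atom and fill implicit hydrogens from standard valence (C 4, N 3, O 2, S 2, halogen 1):
  atom 1: C, bond orders sum to 1 (valence 4) → 3 H
  atom 2: O, bond orders sum to 2 (valence 2) → 0 H
  atom 3: C, bond orders sum to 4 (valence 4) → 0 H
  atom 4: O, bond orders sum to 2 (valence 2) → 0 H
  atom 5: C, bond orders sum to 3 (valence 4) → 1 H
  atom 6: C, bond orders sum to 3 (valence 4) → 1 H
  atom 7: O, bond orders sum to 1 (valence 2) → 1 H
  atom 8: C, bond orders sum to 2 (valence 4) → 2 H
  atom 9: C, bond orders sum to 2 (valence 4) → 2 H
  atom 10: C, bond orders sum to 3 (valence 4) → 1 H
  atom 11: N, bond orders sum to 1 (valence 3) → 2 H
  atom 12: C, bond orders sum to 2 (valence 4) → 2 H
Totals → C:8, H:15, N:1, O:3.
In Hill order: C8H15NO3.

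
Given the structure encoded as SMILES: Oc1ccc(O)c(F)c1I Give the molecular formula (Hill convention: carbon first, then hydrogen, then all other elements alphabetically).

Walk through each heavy atom and fill implicit hydrogens from standard valence (C 4, N 3, O 2, S 2, halogen 1); for lowercase aromatic atoms, an aromatic c carries 1 H when it has two neighbours and 0 H with three, and aromatic n carries 0 H:
  atom 1: O, bond orders sum to 1 (valence 2) → 1 H
  atom 2: aromatic c, 3 neighbours → 0 H
  atom 3: aromatic c, 2 neighbours → 1 H
  atom 4: aromatic c, 2 neighbours → 1 H
  atom 5: aromatic c, 3 neighbours → 0 H
  atom 6: O, bond orders sum to 1 (valence 2) → 1 H
  atom 7: aromatic c, 3 neighbours → 0 H
  atom 8: F (halogen, monovalent) → 0 H
  atom 9: aromatic c, 3 neighbours → 0 H
  atom 10: I (halogen, monovalent) → 0 H
Totals → C:6, H:4, F:1, I:1, O:2.

C6H4FIO2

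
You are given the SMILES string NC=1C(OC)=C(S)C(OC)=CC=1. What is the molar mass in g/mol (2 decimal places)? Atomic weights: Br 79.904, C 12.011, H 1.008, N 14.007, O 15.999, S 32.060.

185.24 g/mol

First, the molecular formula is C8H11NO2S (counting implicit H from valence).
  C: 8 × 12.011 = 96.088
  H: 11 × 1.008 = 11.088
  N: 1 × 14.007 = 14.007
  O: 2 × 15.999 = 31.998
  S: 1 × 32.060 = 32.060
Sum: 8×12.011 + 11×1.008 + 1×14.007 + 2×15.999 + 1×32.060 = 185.241 → 185.24 g/mol.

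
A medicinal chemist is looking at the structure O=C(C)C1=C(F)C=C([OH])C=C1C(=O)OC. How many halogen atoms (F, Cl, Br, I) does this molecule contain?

Halogen atoms appear at heavy-atom position 6 (1×F).
Other groups present: 1 ester, 1 hydroxyl, 1 ketone.
Halogen count: 1.

1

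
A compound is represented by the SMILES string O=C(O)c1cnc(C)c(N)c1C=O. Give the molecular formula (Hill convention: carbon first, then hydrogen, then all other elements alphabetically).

Walk through each heavy atom and fill implicit hydrogens from standard valence (C 4, N 3, O 2, S 2, halogen 1); for lowercase aromatic atoms, an aromatic c carries 1 H when it has two neighbours and 0 H with three, and aromatic n carries 0 H:
  atom 1: O, bond orders sum to 2 (valence 2) → 0 H
  atom 2: C, bond orders sum to 4 (valence 4) → 0 H
  atom 3: O, bond orders sum to 1 (valence 2) → 1 H
  atom 4: aromatic c, 3 neighbours → 0 H
  atom 5: aromatic c, 2 neighbours → 1 H
  atom 6: aromatic n, 2 neighbours → 0 H
  atom 7: aromatic c, 3 neighbours → 0 H
  atom 8: C, bond orders sum to 1 (valence 4) → 3 H
  atom 9: aromatic c, 3 neighbours → 0 H
  atom 10: N, bond orders sum to 1 (valence 3) → 2 H
  atom 11: aromatic c, 3 neighbours → 0 H
  atom 12: C, bond orders sum to 3 (valence 4) → 1 H
  atom 13: O, bond orders sum to 2 (valence 2) → 0 H
Totals → C:8, H:8, N:2, O:3.
In Hill order: C8H8N2O3.

C8H8N2O3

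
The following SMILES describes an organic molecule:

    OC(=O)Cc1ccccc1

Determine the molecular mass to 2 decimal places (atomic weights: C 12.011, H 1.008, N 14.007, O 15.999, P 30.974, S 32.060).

136.15 g/mol

First, the molecular formula is C8H8O2 (counting implicit H from valence).
  C: 8 × 12.011 = 96.088
  H: 8 × 1.008 = 8.064
  O: 2 × 15.999 = 31.998
Sum: 8×12.011 + 8×1.008 + 2×15.999 = 136.150 → 136.15 g/mol.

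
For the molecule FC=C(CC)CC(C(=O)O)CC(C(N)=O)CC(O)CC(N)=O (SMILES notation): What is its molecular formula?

Walk through each heavy atom and fill implicit hydrogens from standard valence (C 4, N 3, O 2, S 2, halogen 1):
  atom 1: F (halogen, monovalent) → 0 H
  atom 2: C, bond orders sum to 3 (valence 4) → 1 H
  atom 3: C, bond orders sum to 4 (valence 4) → 0 H
  atom 4: C, bond orders sum to 2 (valence 4) → 2 H
  atom 5: C, bond orders sum to 1 (valence 4) → 3 H
  atom 6: C, bond orders sum to 2 (valence 4) → 2 H
  atom 7: C, bond orders sum to 3 (valence 4) → 1 H
  atom 8: C, bond orders sum to 4 (valence 4) → 0 H
  atom 9: O, bond orders sum to 2 (valence 2) → 0 H
  atom 10: O, bond orders sum to 1 (valence 2) → 1 H
  atom 11: C, bond orders sum to 2 (valence 4) → 2 H
  atom 12: C, bond orders sum to 3 (valence 4) → 1 H
  atom 13: C, bond orders sum to 4 (valence 4) → 0 H
  atom 14: N, bond orders sum to 1 (valence 3) → 2 H
  atom 15: O, bond orders sum to 2 (valence 2) → 0 H
  atom 16: C, bond orders sum to 2 (valence 4) → 2 H
  atom 17: C, bond orders sum to 3 (valence 4) → 1 H
  atom 18: O, bond orders sum to 1 (valence 2) → 1 H
  atom 19: C, bond orders sum to 2 (valence 4) → 2 H
  atom 20: C, bond orders sum to 4 (valence 4) → 0 H
  atom 21: N, bond orders sum to 1 (valence 3) → 2 H
  atom 22: O, bond orders sum to 2 (valence 2) → 0 H
Totals → C:14, H:23, F:1, N:2, O:5.

C14H23FN2O5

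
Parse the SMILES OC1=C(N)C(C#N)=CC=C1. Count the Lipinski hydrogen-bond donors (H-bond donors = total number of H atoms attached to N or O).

Donors: find every N or O and count the H atoms it carries.
  atom 1 (O): bond orders sum to 1 → 1 H
  atom 4 (N): bond orders sum to 1 → 2 H
  atom 7 (N): bond orders sum to 3 → 0 H
Lipinski HBD = 3.

3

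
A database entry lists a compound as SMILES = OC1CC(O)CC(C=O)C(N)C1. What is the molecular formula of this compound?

C8H15NO3

Walk through each heavy atom and fill implicit hydrogens from standard valence (C 4, N 3, O 2, S 2, halogen 1):
  atom 1: O, bond orders sum to 1 (valence 2) → 1 H
  atom 2: C, bond orders sum to 3 (valence 4) → 1 H
  atom 3: C, bond orders sum to 2 (valence 4) → 2 H
  atom 4: C, bond orders sum to 3 (valence 4) → 1 H
  atom 5: O, bond orders sum to 1 (valence 2) → 1 H
  atom 6: C, bond orders sum to 2 (valence 4) → 2 H
  atom 7: C, bond orders sum to 3 (valence 4) → 1 H
  atom 8: C, bond orders sum to 3 (valence 4) → 1 H
  atom 9: O, bond orders sum to 2 (valence 2) → 0 H
  atom 10: C, bond orders sum to 3 (valence 4) → 1 H
  atom 11: N, bond orders sum to 1 (valence 3) → 2 H
  atom 12: C, bond orders sum to 2 (valence 4) → 2 H
Totals → C:8, H:15, N:1, O:3.
In Hill order: C8H15NO3.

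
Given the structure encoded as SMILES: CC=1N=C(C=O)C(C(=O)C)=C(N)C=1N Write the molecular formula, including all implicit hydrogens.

C9H11N3O2

Walk through each heavy atom and fill implicit hydrogens from standard valence (C 4, N 3, O 2, S 2, halogen 1):
  atom 1: C, bond orders sum to 1 (valence 4) → 3 H
  atom 2: C, bond orders sum to 4 (valence 4) → 0 H
  atom 3: N, bond orders sum to 3 (valence 3) → 0 H
  atom 4: C, bond orders sum to 4 (valence 4) → 0 H
  atom 5: C, bond orders sum to 3 (valence 4) → 1 H
  atom 6: O, bond orders sum to 2 (valence 2) → 0 H
  atom 7: C, bond orders sum to 4 (valence 4) → 0 H
  atom 8: C, bond orders sum to 4 (valence 4) → 0 H
  atom 9: O, bond orders sum to 2 (valence 2) → 0 H
  atom 10: C, bond orders sum to 1 (valence 4) → 3 H
  atom 11: C, bond orders sum to 4 (valence 4) → 0 H
  atom 12: N, bond orders sum to 1 (valence 3) → 2 H
  atom 13: C, bond orders sum to 4 (valence 4) → 0 H
  atom 14: N, bond orders sum to 1 (valence 3) → 2 H
Totals → C:9, H:11, N:3, O:2.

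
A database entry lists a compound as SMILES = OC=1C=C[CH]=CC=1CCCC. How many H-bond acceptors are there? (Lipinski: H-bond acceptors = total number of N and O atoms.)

N atoms: 0; O atoms: 1.
Lipinski HBA = 0 + 1 = 1.

1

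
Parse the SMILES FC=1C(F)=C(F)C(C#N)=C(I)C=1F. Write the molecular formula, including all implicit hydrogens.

C7F4IN

Walk through each heavy atom and fill implicit hydrogens from standard valence (C 4, N 3, O 2, S 2, halogen 1):
  atom 1: F (halogen, monovalent) → 0 H
  atom 2: C, bond orders sum to 4 (valence 4) → 0 H
  atom 3: C, bond orders sum to 4 (valence 4) → 0 H
  atom 4: F (halogen, monovalent) → 0 H
  atom 5: C, bond orders sum to 4 (valence 4) → 0 H
  atom 6: F (halogen, monovalent) → 0 H
  atom 7: C, bond orders sum to 4 (valence 4) → 0 H
  atom 8: C, bond orders sum to 4 (valence 4) → 0 H
  atom 9: N, bond orders sum to 3 (valence 3) → 0 H
  atom 10: C, bond orders sum to 4 (valence 4) → 0 H
  atom 11: I (halogen, monovalent) → 0 H
  atom 12: C, bond orders sum to 4 (valence 4) → 0 H
  atom 13: F (halogen, monovalent) → 0 H
Totals → C:7, F:4, I:1, N:1.
In Hill order: C7F4IN.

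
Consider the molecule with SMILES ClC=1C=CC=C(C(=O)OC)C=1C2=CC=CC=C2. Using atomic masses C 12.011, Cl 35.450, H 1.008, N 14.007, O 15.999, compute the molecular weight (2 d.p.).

246.69 g/mol

First, the molecular formula is C14H11ClO2 (counting implicit H from valence).
  C: 14 × 12.011 = 168.154
  Cl: 1 × 35.450 = 35.450
  H: 11 × 1.008 = 11.088
  O: 2 × 15.999 = 31.998
Sum: 14×12.011 + 1×35.450 + 11×1.008 + 2×15.999 = 246.690 → 246.69 g/mol.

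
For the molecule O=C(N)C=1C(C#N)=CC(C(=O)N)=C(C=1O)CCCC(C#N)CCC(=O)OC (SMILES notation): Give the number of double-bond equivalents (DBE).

Molecular formula: C18H20N4O5.
DoU = (2C + 2 + N − H − X) / 2, where X is the halogen count and O/S are ignored.
    = (2·18 + 2 + 4 − 20 − 0) / 2 = 22 / 2 = 11.

11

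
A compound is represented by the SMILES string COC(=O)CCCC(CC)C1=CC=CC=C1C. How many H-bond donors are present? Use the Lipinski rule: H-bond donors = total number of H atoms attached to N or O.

0

Donors: find every N or O and count the H atoms it carries.
  atom 2 (O): bond orders sum to 2 → 0 H
  atom 4 (O): bond orders sum to 2 → 0 H
Lipinski HBD = 0.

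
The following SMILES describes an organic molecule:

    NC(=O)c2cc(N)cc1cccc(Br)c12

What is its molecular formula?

C11H9BrN2O

Walk through each heavy atom and fill implicit hydrogens from standard valence (C 4, N 3, O 2, S 2, halogen 1); for lowercase aromatic atoms, an aromatic c carries 1 H when it has two neighbours and 0 H with three, and aromatic n carries 0 H:
  atom 1: N, bond orders sum to 1 (valence 3) → 2 H
  atom 2: C, bond orders sum to 4 (valence 4) → 0 H
  atom 3: O, bond orders sum to 2 (valence 2) → 0 H
  atom 4: aromatic c, 3 neighbours → 0 H
  atom 5: aromatic c, 2 neighbours → 1 H
  atom 6: aromatic c, 3 neighbours → 0 H
  atom 7: N, bond orders sum to 1 (valence 3) → 2 H
  atom 8: aromatic c, 2 neighbours → 1 H
  atom 9: aromatic c, 3 neighbours → 0 H
  atom 10: aromatic c, 2 neighbours → 1 H
  atom 11: aromatic c, 2 neighbours → 1 H
  atom 12: aromatic c, 2 neighbours → 1 H
  atom 13: aromatic c, 3 neighbours → 0 H
  atom 14: Br (halogen, monovalent) → 0 H
  atom 15: aromatic c, 3 neighbours → 0 H
Totals → C:11, H:9, Br:1, N:2, O:1.
In Hill order: C11H9BrN2O.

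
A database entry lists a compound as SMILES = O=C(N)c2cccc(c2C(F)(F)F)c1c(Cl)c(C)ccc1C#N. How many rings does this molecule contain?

In SMILES, each pair of matching ring-closure digits denotes one ring-closing bond; the number of such bonds equals the number of independent rings.
Ring-closure bonds here: 2.

2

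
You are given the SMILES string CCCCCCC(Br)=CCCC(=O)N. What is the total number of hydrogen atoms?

Walk through each heavy atom and fill implicit hydrogens from standard valence (C 4, N 3, O 2, S 2, halogen 1):
  atom 1: C, bond orders sum to 1 (valence 4) → 3 H
  atom 2: C, bond orders sum to 2 (valence 4) → 2 H
  atom 3: C, bond orders sum to 2 (valence 4) → 2 H
  atom 4: C, bond orders sum to 2 (valence 4) → 2 H
  atom 5: C, bond orders sum to 2 (valence 4) → 2 H
  atom 6: C, bond orders sum to 2 (valence 4) → 2 H
  atom 7: C, bond orders sum to 4 (valence 4) → 0 H
  atom 8: Br (halogen, monovalent) → 0 H
  atom 9: C, bond orders sum to 3 (valence 4) → 1 H
  atom 10: C, bond orders sum to 2 (valence 4) → 2 H
  atom 11: C, bond orders sum to 2 (valence 4) → 2 H
  atom 12: C, bond orders sum to 4 (valence 4) → 0 H
  atom 13: O, bond orders sum to 2 (valence 2) → 0 H
  atom 14: N, bond orders sum to 1 (valence 3) → 2 H
Total hydrogens: 20.

20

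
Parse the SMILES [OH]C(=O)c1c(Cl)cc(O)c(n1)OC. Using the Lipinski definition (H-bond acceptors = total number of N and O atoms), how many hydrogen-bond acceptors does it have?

N atoms: 1; O atoms: 4.
Lipinski HBA = 1 + 4 = 5.

5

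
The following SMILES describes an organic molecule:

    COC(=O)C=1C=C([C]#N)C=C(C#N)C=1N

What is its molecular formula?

C10H7N3O2

Walk through each heavy atom and fill implicit hydrogens from standard valence (C 4, N 3, O 2, S 2, halogen 1):
  atom 1: C, bond orders sum to 1 (valence 4) → 3 H
  atom 2: O, bond orders sum to 2 (valence 2) → 0 H
  atom 3: C, bond orders sum to 4 (valence 4) → 0 H
  atom 4: O, bond orders sum to 2 (valence 2) → 0 H
  atom 5: C, bond orders sum to 4 (valence 4) → 0 H
  atom 6: C, bond orders sum to 3 (valence 4) → 1 H
  atom 7: C, bond orders sum to 4 (valence 4) → 0 H
  atom 8: C with explicit H count 0
  atom 9: N, bond orders sum to 3 (valence 3) → 0 H
  atom 10: C, bond orders sum to 3 (valence 4) → 1 H
  atom 11: C, bond orders sum to 4 (valence 4) → 0 H
  atom 12: C, bond orders sum to 4 (valence 4) → 0 H
  atom 13: N, bond orders sum to 3 (valence 3) → 0 H
  atom 14: C, bond orders sum to 4 (valence 4) → 0 H
  atom 15: N, bond orders sum to 1 (valence 3) → 2 H
Totals → C:10, H:7, N:3, O:2.
In Hill order: C10H7N3O2.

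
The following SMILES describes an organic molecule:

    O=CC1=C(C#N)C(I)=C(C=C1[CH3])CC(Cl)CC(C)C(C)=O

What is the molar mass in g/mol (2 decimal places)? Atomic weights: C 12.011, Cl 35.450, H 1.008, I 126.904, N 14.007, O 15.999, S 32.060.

First, the molecular formula is C16H17ClINO2 (counting implicit H from valence).
  C: 16 × 12.011 = 192.176
  Cl: 1 × 35.450 = 35.450
  H: 17 × 1.008 = 17.136
  I: 1 × 126.904 = 126.904
  N: 1 × 14.007 = 14.007
  O: 2 × 15.999 = 31.998
Sum: 16×12.011 + 1×35.450 + 17×1.008 + 1×126.904 + 1×14.007 + 2×15.999 = 417.671 → 417.67 g/mol.

417.67 g/mol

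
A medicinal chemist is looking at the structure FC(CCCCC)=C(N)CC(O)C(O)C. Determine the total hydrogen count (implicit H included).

22

Walk through each heavy atom and fill implicit hydrogens from standard valence (C 4, N 3, O 2, S 2, halogen 1):
  atom 1: F (halogen, monovalent) → 0 H
  atom 2: C, bond orders sum to 4 (valence 4) → 0 H
  atom 3: C, bond orders sum to 2 (valence 4) → 2 H
  atom 4: C, bond orders sum to 2 (valence 4) → 2 H
  atom 5: C, bond orders sum to 2 (valence 4) → 2 H
  atom 6: C, bond orders sum to 2 (valence 4) → 2 H
  atom 7: C, bond orders sum to 1 (valence 4) → 3 H
  atom 8: C, bond orders sum to 4 (valence 4) → 0 H
  atom 9: N, bond orders sum to 1 (valence 3) → 2 H
  atom 10: C, bond orders sum to 2 (valence 4) → 2 H
  atom 11: C, bond orders sum to 3 (valence 4) → 1 H
  atom 12: O, bond orders sum to 1 (valence 2) → 1 H
  atom 13: C, bond orders sum to 3 (valence 4) → 1 H
  atom 14: O, bond orders sum to 1 (valence 2) → 1 H
  atom 15: C, bond orders sum to 1 (valence 4) → 3 H
Total hydrogens: 22.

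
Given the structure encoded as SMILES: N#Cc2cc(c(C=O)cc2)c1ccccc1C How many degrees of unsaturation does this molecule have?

11

Molecular formula: C15H11NO.
DoU = (2C + 2 + N − H − X) / 2, where X is the halogen count and O/S are ignored.
    = (2·15 + 2 + 1 − 11 − 0) / 2 = 22 / 2 = 11.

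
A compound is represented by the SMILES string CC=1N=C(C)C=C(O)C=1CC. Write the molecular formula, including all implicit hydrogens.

Walk through each heavy atom and fill implicit hydrogens from standard valence (C 4, N 3, O 2, S 2, halogen 1):
  atom 1: C, bond orders sum to 1 (valence 4) → 3 H
  atom 2: C, bond orders sum to 4 (valence 4) → 0 H
  atom 3: N, bond orders sum to 3 (valence 3) → 0 H
  atom 4: C, bond orders sum to 4 (valence 4) → 0 H
  atom 5: C, bond orders sum to 1 (valence 4) → 3 H
  atom 6: C, bond orders sum to 3 (valence 4) → 1 H
  atom 7: C, bond orders sum to 4 (valence 4) → 0 H
  atom 8: O, bond orders sum to 1 (valence 2) → 1 H
  atom 9: C, bond orders sum to 4 (valence 4) → 0 H
  atom 10: C, bond orders sum to 2 (valence 4) → 2 H
  atom 11: C, bond orders sum to 1 (valence 4) → 3 H
Totals → C:9, H:13, N:1, O:1.

C9H13NO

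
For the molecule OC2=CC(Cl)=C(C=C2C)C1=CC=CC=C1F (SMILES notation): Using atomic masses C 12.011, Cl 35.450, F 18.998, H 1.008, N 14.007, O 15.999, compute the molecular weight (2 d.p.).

236.67 g/mol

First, the molecular formula is C13H10ClFO (counting implicit H from valence).
  C: 13 × 12.011 = 156.143
  Cl: 1 × 35.450 = 35.450
  F: 1 × 18.998 = 18.998
  H: 10 × 1.008 = 10.080
  O: 1 × 15.999 = 15.999
Sum: 13×12.011 + 1×35.450 + 1×18.998 + 10×1.008 + 1×15.999 = 236.670 → 236.67 g/mol.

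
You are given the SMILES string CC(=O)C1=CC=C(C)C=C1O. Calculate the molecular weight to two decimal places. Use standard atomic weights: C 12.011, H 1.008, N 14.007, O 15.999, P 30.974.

First, the molecular formula is C9H10O2 (counting implicit H from valence).
  C: 9 × 12.011 = 108.099
  H: 10 × 1.008 = 10.080
  O: 2 × 15.999 = 31.998
Sum: 9×12.011 + 10×1.008 + 2×15.999 = 150.177 → 150.18 g/mol.

150.18 g/mol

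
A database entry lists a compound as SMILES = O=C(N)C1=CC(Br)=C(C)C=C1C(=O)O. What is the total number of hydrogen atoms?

8

Walk through each heavy atom and fill implicit hydrogens from standard valence (C 4, N 3, O 2, S 2, halogen 1):
  atom 1: O, bond orders sum to 2 (valence 2) → 0 H
  atom 2: C, bond orders sum to 4 (valence 4) → 0 H
  atom 3: N, bond orders sum to 1 (valence 3) → 2 H
  atom 4: C, bond orders sum to 4 (valence 4) → 0 H
  atom 5: C, bond orders sum to 3 (valence 4) → 1 H
  atom 6: C, bond orders sum to 4 (valence 4) → 0 H
  atom 7: Br (halogen, monovalent) → 0 H
  atom 8: C, bond orders sum to 4 (valence 4) → 0 H
  atom 9: C, bond orders sum to 1 (valence 4) → 3 H
  atom 10: C, bond orders sum to 3 (valence 4) → 1 H
  atom 11: C, bond orders sum to 4 (valence 4) → 0 H
  atom 12: C, bond orders sum to 4 (valence 4) → 0 H
  atom 13: O, bond orders sum to 2 (valence 2) → 0 H
  atom 14: O, bond orders sum to 1 (valence 2) → 1 H
Total hydrogens: 8.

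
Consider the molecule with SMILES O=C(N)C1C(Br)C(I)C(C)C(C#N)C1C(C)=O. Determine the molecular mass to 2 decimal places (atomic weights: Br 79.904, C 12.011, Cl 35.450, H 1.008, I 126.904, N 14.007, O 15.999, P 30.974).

413.05 g/mol

First, the molecular formula is C11H14BrIN2O2 (counting implicit H from valence).
  Br: 1 × 79.904 = 79.904
  C: 11 × 12.011 = 132.121
  H: 14 × 1.008 = 14.112
  I: 1 × 126.904 = 126.904
  N: 2 × 14.007 = 28.014
  O: 2 × 15.999 = 31.998
Sum: 1×79.904 + 11×12.011 + 14×1.008 + 1×126.904 + 2×14.007 + 2×15.999 = 413.053 → 413.05 g/mol.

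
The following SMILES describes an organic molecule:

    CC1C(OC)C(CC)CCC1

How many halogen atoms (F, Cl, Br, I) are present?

0

Scan the SMILES for the halogen motif — none present.
Groups that are present: 1 ether.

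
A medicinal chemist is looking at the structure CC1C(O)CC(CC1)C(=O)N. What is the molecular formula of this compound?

C8H15NO2

Walk through each heavy atom and fill implicit hydrogens from standard valence (C 4, N 3, O 2, S 2, halogen 1):
  atom 1: C, bond orders sum to 1 (valence 4) → 3 H
  atom 2: C, bond orders sum to 3 (valence 4) → 1 H
  atom 3: C, bond orders sum to 3 (valence 4) → 1 H
  atom 4: O, bond orders sum to 1 (valence 2) → 1 H
  atom 5: C, bond orders sum to 2 (valence 4) → 2 H
  atom 6: C, bond orders sum to 3 (valence 4) → 1 H
  atom 7: C, bond orders sum to 2 (valence 4) → 2 H
  atom 8: C, bond orders sum to 2 (valence 4) → 2 H
  atom 9: C, bond orders sum to 4 (valence 4) → 0 H
  atom 10: O, bond orders sum to 2 (valence 2) → 0 H
  atom 11: N, bond orders sum to 1 (valence 3) → 2 H
Totals → C:8, H:15, N:1, O:2.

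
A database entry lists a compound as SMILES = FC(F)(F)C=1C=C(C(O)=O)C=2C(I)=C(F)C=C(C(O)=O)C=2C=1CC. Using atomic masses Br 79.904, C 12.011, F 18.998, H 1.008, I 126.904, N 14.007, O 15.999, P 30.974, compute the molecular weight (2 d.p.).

456.13 g/mol

First, the molecular formula is C15H9F4IO4 (counting implicit H from valence).
  C: 15 × 12.011 = 180.165
  F: 4 × 18.998 = 75.992
  H: 9 × 1.008 = 9.072
  I: 1 × 126.904 = 126.904
  O: 4 × 15.999 = 63.996
Sum: 15×12.011 + 4×18.998 + 9×1.008 + 1×126.904 + 4×15.999 = 456.129 → 456.13 g/mol.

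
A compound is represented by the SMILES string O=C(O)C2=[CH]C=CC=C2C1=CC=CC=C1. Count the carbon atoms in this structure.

Count every carbon token in the SMILES (each C, including those in ring-closure positions and inside branches).
Carbon count: 13.

13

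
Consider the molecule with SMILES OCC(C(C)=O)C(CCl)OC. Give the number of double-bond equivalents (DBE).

Degree of unsaturation = (number of rings) + (number of π bonds).
Ring closures in the SMILES: 0.
π bonds: 1 double bond (each 1 DoU) → 1 DoU from unsaturation.
Total DoU = 0 + 1 = 1.

1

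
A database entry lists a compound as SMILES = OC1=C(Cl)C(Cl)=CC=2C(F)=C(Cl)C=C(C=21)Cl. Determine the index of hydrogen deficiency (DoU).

7

Molecular formula: C10H3Cl4FO.
DoU = (2C + 2 + N − H − X) / 2, where X is the halogen count and O/S are ignored.
    = (2·10 + 2 + 0 − 3 − 5) / 2 = 14 / 2 = 7.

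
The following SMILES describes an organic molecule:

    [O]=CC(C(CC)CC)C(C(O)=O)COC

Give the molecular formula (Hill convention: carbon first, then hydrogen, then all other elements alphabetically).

Walk through each heavy atom and fill implicit hydrogens from standard valence (C 4, N 3, O 2, S 2, halogen 1):
  atom 1: O with explicit H count 0
  atom 2: C, bond orders sum to 3 (valence 4) → 1 H
  atom 3: C, bond orders sum to 3 (valence 4) → 1 H
  atom 4: C, bond orders sum to 3 (valence 4) → 1 H
  atom 5: C, bond orders sum to 2 (valence 4) → 2 H
  atom 6: C, bond orders sum to 1 (valence 4) → 3 H
  atom 7: C, bond orders sum to 2 (valence 4) → 2 H
  atom 8: C, bond orders sum to 1 (valence 4) → 3 H
  atom 9: C, bond orders sum to 3 (valence 4) → 1 H
  atom 10: C, bond orders sum to 4 (valence 4) → 0 H
  atom 11: O, bond orders sum to 1 (valence 2) → 1 H
  atom 12: O, bond orders sum to 2 (valence 2) → 0 H
  atom 13: C, bond orders sum to 2 (valence 4) → 2 H
  atom 14: O, bond orders sum to 2 (valence 2) → 0 H
  atom 15: C, bond orders sum to 1 (valence 4) → 3 H
Totals → C:11, H:20, O:4.
In Hill order: C11H20O4.

C11H20O4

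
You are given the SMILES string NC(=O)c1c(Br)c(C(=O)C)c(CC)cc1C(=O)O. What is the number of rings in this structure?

1

In SMILES, each pair of matching ring-closure digits denotes one ring-closing bond; the number of such bonds equals the number of independent rings.
Ring-closure bonds here: 1.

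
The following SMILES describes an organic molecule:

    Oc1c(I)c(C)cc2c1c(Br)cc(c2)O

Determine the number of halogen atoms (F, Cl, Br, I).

2

Halogen atoms appear at heavy-atom positions 4, 11 (1×Br, 1×I).
Other groups present: 2 hydroxyl.
Halogen count: 2.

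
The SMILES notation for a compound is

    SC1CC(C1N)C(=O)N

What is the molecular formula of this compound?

Walk through each heavy atom and fill implicit hydrogens from standard valence (C 4, N 3, O 2, S 2, halogen 1):
  atom 1: S, bond orders sum to 1 (valence 2) → 1 H
  atom 2: C, bond orders sum to 3 (valence 4) → 1 H
  atom 3: C, bond orders sum to 2 (valence 4) → 2 H
  atom 4: C, bond orders sum to 3 (valence 4) → 1 H
  atom 5: C, bond orders sum to 3 (valence 4) → 1 H
  atom 6: N, bond orders sum to 1 (valence 3) → 2 H
  atom 7: C, bond orders sum to 4 (valence 4) → 0 H
  atom 8: O, bond orders sum to 2 (valence 2) → 0 H
  atom 9: N, bond orders sum to 1 (valence 3) → 2 H
Totals → C:5, H:10, N:2, O:1, S:1.
In Hill order: C5H10N2OS.

C5H10N2OS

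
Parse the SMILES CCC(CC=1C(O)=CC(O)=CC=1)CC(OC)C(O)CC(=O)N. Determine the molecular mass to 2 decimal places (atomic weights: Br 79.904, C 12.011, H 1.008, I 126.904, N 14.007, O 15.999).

311.38 g/mol

First, the molecular formula is C16H25NO5 (counting implicit H from valence).
  C: 16 × 12.011 = 192.176
  H: 25 × 1.008 = 25.200
  N: 1 × 14.007 = 14.007
  O: 5 × 15.999 = 79.995
Sum: 16×12.011 + 25×1.008 + 1×14.007 + 5×15.999 = 311.378 → 311.38 g/mol.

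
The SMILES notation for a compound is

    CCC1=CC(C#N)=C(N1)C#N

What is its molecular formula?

Walk through each heavy atom and fill implicit hydrogens from standard valence (C 4, N 3, O 2, S 2, halogen 1):
  atom 1: C, bond orders sum to 1 (valence 4) → 3 H
  atom 2: C, bond orders sum to 2 (valence 4) → 2 H
  atom 3: C, bond orders sum to 4 (valence 4) → 0 H
  atom 4: C, bond orders sum to 3 (valence 4) → 1 H
  atom 5: C, bond orders sum to 4 (valence 4) → 0 H
  atom 6: C, bond orders sum to 4 (valence 4) → 0 H
  atom 7: N, bond orders sum to 3 (valence 3) → 0 H
  atom 8: C, bond orders sum to 4 (valence 4) → 0 H
  atom 9: N, bond orders sum to 2 (valence 3) → 1 H
  atom 10: C, bond orders sum to 4 (valence 4) → 0 H
  atom 11: N, bond orders sum to 3 (valence 3) → 0 H
Totals → C:8, H:7, N:3.

C8H7N3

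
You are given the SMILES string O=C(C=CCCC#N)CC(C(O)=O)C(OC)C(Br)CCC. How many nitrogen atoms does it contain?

Scan the SMILES for N atoms (remember two-letter symbols like Cl and Br are single atoms).
Nitrogen count: 1.

1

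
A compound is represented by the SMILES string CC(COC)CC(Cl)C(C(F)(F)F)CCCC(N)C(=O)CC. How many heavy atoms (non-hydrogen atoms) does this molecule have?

Every atom symbol written in the SMILES (organic subset) is one heavy atom; implicit H are not written.
Heavy atoms by element → C:15, Cl:1, F:3, N:1, O:2.
Total: 22.

22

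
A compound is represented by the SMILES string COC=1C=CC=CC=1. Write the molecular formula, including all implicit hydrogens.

Walk through each heavy atom and fill implicit hydrogens from standard valence (C 4, N 3, O 2, S 2, halogen 1):
  atom 1: C, bond orders sum to 1 (valence 4) → 3 H
  atom 2: O, bond orders sum to 2 (valence 2) → 0 H
  atom 3: C, bond orders sum to 4 (valence 4) → 0 H
  atom 4: C, bond orders sum to 3 (valence 4) → 1 H
  atom 5: C, bond orders sum to 3 (valence 4) → 1 H
  atom 6: C, bond orders sum to 3 (valence 4) → 1 H
  atom 7: C, bond orders sum to 3 (valence 4) → 1 H
  atom 8: C, bond orders sum to 3 (valence 4) → 1 H
Totals → C:7, H:8, O:1.
In Hill order: C7H8O.

C7H8O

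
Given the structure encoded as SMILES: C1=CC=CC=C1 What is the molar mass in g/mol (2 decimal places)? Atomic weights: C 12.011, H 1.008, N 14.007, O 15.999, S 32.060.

First, the molecular formula is C6H6 (counting implicit H from valence).
  C: 6 × 12.011 = 72.066
  H: 6 × 1.008 = 6.048
Sum: 6×12.011 + 6×1.008 = 78.114 → 78.11 g/mol.

78.11 g/mol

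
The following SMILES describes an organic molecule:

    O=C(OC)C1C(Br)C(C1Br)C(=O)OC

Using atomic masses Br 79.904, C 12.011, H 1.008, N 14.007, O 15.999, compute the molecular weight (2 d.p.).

329.97 g/mol

First, the molecular formula is C8H10Br2O4 (counting implicit H from valence).
  Br: 2 × 79.904 = 159.808
  C: 8 × 12.011 = 96.088
  H: 10 × 1.008 = 10.080
  O: 4 × 15.999 = 63.996
Sum: 2×79.904 + 8×12.011 + 10×1.008 + 4×15.999 = 329.972 → 329.97 g/mol.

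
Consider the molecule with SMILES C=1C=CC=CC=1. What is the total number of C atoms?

Count every carbon token in the SMILES (each C, including those in ring-closure positions and inside branches).
Carbon count: 6.

6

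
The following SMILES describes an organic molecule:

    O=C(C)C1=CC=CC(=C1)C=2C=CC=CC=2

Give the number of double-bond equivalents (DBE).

Degree of unsaturation = (number of rings) + (number of π bonds).
Ring closures in the SMILES: 2.
π bonds: 7 double bonds (each 1 DoU) → 7 DoU from unsaturation.
Total DoU = 2 + 7 = 9.

9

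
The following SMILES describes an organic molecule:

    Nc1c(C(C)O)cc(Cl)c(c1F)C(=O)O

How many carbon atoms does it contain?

Count every carbon token in the SMILES (each C, including those in ring-closure positions and inside branches).
Carbon count: 9.

9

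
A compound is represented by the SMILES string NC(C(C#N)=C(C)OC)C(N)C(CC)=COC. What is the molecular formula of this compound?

C12H21N3O2

Walk through each heavy atom and fill implicit hydrogens from standard valence (C 4, N 3, O 2, S 2, halogen 1):
  atom 1: N, bond orders sum to 1 (valence 3) → 2 H
  atom 2: C, bond orders sum to 3 (valence 4) → 1 H
  atom 3: C, bond orders sum to 4 (valence 4) → 0 H
  atom 4: C, bond orders sum to 4 (valence 4) → 0 H
  atom 5: N, bond orders sum to 3 (valence 3) → 0 H
  atom 6: C, bond orders sum to 4 (valence 4) → 0 H
  atom 7: C, bond orders sum to 1 (valence 4) → 3 H
  atom 8: O, bond orders sum to 2 (valence 2) → 0 H
  atom 9: C, bond orders sum to 1 (valence 4) → 3 H
  atom 10: C, bond orders sum to 3 (valence 4) → 1 H
  atom 11: N, bond orders sum to 1 (valence 3) → 2 H
  atom 12: C, bond orders sum to 4 (valence 4) → 0 H
  atom 13: C, bond orders sum to 2 (valence 4) → 2 H
  atom 14: C, bond orders sum to 1 (valence 4) → 3 H
  atom 15: C, bond orders sum to 3 (valence 4) → 1 H
  atom 16: O, bond orders sum to 2 (valence 2) → 0 H
  atom 17: C, bond orders sum to 1 (valence 4) → 3 H
Totals → C:12, H:21, N:3, O:2.
In Hill order: C12H21N3O2.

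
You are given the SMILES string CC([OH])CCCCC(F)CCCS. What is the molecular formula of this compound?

C10H21FOS

Walk through each heavy atom and fill implicit hydrogens from standard valence (C 4, N 3, O 2, S 2, halogen 1):
  atom 1: C, bond orders sum to 1 (valence 4) → 3 H
  atom 2: C, bond orders sum to 3 (valence 4) → 1 H
  atom 3: O with explicit H count 1
  atom 4: C, bond orders sum to 2 (valence 4) → 2 H
  atom 5: C, bond orders sum to 2 (valence 4) → 2 H
  atom 6: C, bond orders sum to 2 (valence 4) → 2 H
  atom 7: C, bond orders sum to 2 (valence 4) → 2 H
  atom 8: C, bond orders sum to 3 (valence 4) → 1 H
  atom 9: F (halogen, monovalent) → 0 H
  atom 10: C, bond orders sum to 2 (valence 4) → 2 H
  atom 11: C, bond orders sum to 2 (valence 4) → 2 H
  atom 12: C, bond orders sum to 2 (valence 4) → 2 H
  atom 13: S, bond orders sum to 1 (valence 2) → 1 H
Totals → C:10, H:21, F:1, O:1, S:1.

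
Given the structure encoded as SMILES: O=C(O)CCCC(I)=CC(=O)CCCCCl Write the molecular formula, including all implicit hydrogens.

Walk through each heavy atom and fill implicit hydrogens from standard valence (C 4, N 3, O 2, S 2, halogen 1):
  atom 1: O, bond orders sum to 2 (valence 2) → 0 H
  atom 2: C, bond orders sum to 4 (valence 4) → 0 H
  atom 3: O, bond orders sum to 1 (valence 2) → 1 H
  atom 4: C, bond orders sum to 2 (valence 4) → 2 H
  atom 5: C, bond orders sum to 2 (valence 4) → 2 H
  atom 6: C, bond orders sum to 2 (valence 4) → 2 H
  atom 7: C, bond orders sum to 4 (valence 4) → 0 H
  atom 8: I (halogen, monovalent) → 0 H
  atom 9: C, bond orders sum to 3 (valence 4) → 1 H
  atom 10: C, bond orders sum to 4 (valence 4) → 0 H
  atom 11: O, bond orders sum to 2 (valence 2) → 0 H
  atom 12: C, bond orders sum to 2 (valence 4) → 2 H
  atom 13: C, bond orders sum to 2 (valence 4) → 2 H
  atom 14: C, bond orders sum to 2 (valence 4) → 2 H
  atom 15: C, bond orders sum to 2 (valence 4) → 2 H
  atom 16: Cl (halogen, monovalent) → 0 H
Totals → C:11, H:16, Cl:1, I:1, O:3.
In Hill order: C11H16ClIO3.

C11H16ClIO3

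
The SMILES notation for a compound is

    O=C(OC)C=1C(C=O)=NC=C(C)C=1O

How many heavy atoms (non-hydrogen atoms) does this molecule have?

14

Every atom symbol written in the SMILES (organic subset) is one heavy atom; implicit H are not written.
Heavy atoms by element → C:9, N:1, O:4.
Total: 14.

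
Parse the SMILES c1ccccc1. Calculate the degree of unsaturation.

4

Molecular formula: C6H6.
DoU = (2C + 2 + N − H − X) / 2, where X is the halogen count and O/S are ignored.
    = (2·6 + 2 + 0 − 6 − 0) / 2 = 8 / 2 = 4.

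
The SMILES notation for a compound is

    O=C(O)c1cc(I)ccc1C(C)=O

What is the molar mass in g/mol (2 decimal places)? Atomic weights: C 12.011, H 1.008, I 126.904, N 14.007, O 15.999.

290.06 g/mol

First, the molecular formula is C9H7IO3 (counting implicit H from valence).
  C: 9 × 12.011 = 108.099
  H: 7 × 1.008 = 7.056
  I: 1 × 126.904 = 126.904
  O: 3 × 15.999 = 47.997
Sum: 9×12.011 + 7×1.008 + 1×126.904 + 3×15.999 = 290.056 → 290.06 g/mol.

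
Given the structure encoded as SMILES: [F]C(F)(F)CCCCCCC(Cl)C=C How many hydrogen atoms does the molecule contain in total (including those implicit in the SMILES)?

Walk through each heavy atom and fill implicit hydrogens from standard valence (C 4, N 3, O 2, S 2, halogen 1):
  atom 1: F with explicit H count 0
  atom 2: C, bond orders sum to 4 (valence 4) → 0 H
  atom 3: F (halogen, monovalent) → 0 H
  atom 4: F (halogen, monovalent) → 0 H
  atom 5: C, bond orders sum to 2 (valence 4) → 2 H
  atom 6: C, bond orders sum to 2 (valence 4) → 2 H
  atom 7: C, bond orders sum to 2 (valence 4) → 2 H
  atom 8: C, bond orders sum to 2 (valence 4) → 2 H
  atom 9: C, bond orders sum to 2 (valence 4) → 2 H
  atom 10: C, bond orders sum to 2 (valence 4) → 2 H
  atom 11: C, bond orders sum to 3 (valence 4) → 1 H
  atom 12: Cl (halogen, monovalent) → 0 H
  atom 13: C, bond orders sum to 3 (valence 4) → 1 H
  atom 14: C, bond orders sum to 2 (valence 4) → 2 H
Total hydrogens: 16.

16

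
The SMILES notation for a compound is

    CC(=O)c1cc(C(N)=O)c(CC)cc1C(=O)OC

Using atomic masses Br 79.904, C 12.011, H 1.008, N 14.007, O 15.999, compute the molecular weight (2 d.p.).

First, the molecular formula is C13H15NO4 (counting implicit H from valence).
  C: 13 × 12.011 = 156.143
  H: 15 × 1.008 = 15.120
  N: 1 × 14.007 = 14.007
  O: 4 × 15.999 = 63.996
Sum: 13×12.011 + 15×1.008 + 1×14.007 + 4×15.999 = 249.266 → 249.27 g/mol.

249.27 g/mol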